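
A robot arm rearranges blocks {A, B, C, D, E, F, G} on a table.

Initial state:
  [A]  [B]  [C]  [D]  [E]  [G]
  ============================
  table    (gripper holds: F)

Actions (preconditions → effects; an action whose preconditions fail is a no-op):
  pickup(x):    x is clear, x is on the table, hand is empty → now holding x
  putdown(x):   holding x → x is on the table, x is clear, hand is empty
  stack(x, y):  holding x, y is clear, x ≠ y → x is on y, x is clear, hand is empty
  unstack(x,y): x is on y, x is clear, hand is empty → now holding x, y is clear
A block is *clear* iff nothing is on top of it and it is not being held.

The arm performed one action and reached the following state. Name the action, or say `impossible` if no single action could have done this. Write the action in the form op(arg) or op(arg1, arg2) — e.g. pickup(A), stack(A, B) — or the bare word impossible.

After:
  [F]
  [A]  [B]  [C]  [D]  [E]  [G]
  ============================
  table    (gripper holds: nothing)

target: towers=[A/F; B; C; D; E; G] holding=-
        putdown(F) → towers=[A; B; C; D; E; F; G] holding=-
       stack(F, B) → towers=[A; B/F; C; D; E; G] holding=-
       stack(F, G) → towers=[A; B; C; D; E; G/F] holding=-
       stack(F, D) → towers=[A; B; C; D/F; E; G] holding=-
       stack(F, A) → towers=[A/F; B; C; D; E; G] holding=-  ← match
       stack(F, E) → towers=[A; B; C; D; E/F; G] holding=-
       stack(F, C) → towers=[A; B; C/F; D; E; G] holding=-

stack(F, A)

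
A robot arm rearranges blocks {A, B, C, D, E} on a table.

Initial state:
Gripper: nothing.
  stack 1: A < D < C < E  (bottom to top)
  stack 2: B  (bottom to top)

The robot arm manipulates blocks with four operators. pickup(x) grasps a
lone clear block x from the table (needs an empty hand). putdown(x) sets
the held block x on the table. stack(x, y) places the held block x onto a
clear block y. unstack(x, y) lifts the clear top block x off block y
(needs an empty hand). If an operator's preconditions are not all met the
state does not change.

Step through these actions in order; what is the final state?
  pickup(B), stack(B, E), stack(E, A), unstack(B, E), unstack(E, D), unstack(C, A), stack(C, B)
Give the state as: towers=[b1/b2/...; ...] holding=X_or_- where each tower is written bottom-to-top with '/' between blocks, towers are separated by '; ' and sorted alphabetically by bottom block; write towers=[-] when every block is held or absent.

step 1 (pickup(B)): towers=[A/D/C/E] holding=B
step 2 (stack(B, E)): towers=[A/D/C/E/B] holding=-
step 3 (stack(E, A)) [no-op]: towers=[A/D/C/E/B] holding=-
step 4 (unstack(B, E)): towers=[A/D/C/E] holding=B
step 5 (unstack(E, D)) [no-op]: towers=[A/D/C/E] holding=B
step 6 (unstack(C, A)) [no-op]: towers=[A/D/C/E] holding=B
step 7 (stack(C, B)) [no-op]: towers=[A/D/C/E] holding=B

towers=[A/D/C/E] holding=B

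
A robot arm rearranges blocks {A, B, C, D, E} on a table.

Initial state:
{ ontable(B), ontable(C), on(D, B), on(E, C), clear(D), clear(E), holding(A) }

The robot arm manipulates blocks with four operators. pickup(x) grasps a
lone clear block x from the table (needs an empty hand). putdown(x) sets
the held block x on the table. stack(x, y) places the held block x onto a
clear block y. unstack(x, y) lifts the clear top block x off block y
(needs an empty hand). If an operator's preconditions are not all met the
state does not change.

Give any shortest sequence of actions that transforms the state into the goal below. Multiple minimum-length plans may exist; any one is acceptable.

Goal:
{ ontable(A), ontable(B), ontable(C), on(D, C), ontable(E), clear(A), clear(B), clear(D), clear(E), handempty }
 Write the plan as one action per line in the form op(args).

putdown(A)
unstack(E, C)
putdown(E)
unstack(D, B)
stack(D, C)

step 1 (putdown(A)): towers=[A; B/D; C/E] holding=-
step 2 (unstack(E, C)): towers=[A; B/D; C] holding=E
step 3 (putdown(E)): towers=[A; B/D; C; E] holding=-
step 4 (unstack(D, B)): towers=[A; B; C; E] holding=D
step 5 (stack(D, C)): towers=[A; B; C/D; E] holding=-
goal check: towers=[A; B; C/D; E] holding=- — reached (length 5, optimal by BFS)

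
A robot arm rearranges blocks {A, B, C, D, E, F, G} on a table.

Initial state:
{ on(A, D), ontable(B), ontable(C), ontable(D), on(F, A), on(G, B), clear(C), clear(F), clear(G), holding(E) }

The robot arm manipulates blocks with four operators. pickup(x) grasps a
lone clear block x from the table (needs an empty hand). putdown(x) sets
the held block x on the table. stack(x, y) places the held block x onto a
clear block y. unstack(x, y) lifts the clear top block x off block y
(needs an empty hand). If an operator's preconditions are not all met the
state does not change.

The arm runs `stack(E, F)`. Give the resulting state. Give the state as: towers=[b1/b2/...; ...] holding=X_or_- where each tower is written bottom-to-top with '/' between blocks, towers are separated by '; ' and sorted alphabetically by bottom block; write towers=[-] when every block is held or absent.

before: towers=[B/G; C; D/A/F] holding=E
pre[stack(E, F)]: holding(E) ✓, clear(F) ✓, E≠F ✓
all met → apply stack(E, F)
after:  towers=[B/G; C; D/A/F/E] holding=-

towers=[B/G; C; D/A/F/E] holding=-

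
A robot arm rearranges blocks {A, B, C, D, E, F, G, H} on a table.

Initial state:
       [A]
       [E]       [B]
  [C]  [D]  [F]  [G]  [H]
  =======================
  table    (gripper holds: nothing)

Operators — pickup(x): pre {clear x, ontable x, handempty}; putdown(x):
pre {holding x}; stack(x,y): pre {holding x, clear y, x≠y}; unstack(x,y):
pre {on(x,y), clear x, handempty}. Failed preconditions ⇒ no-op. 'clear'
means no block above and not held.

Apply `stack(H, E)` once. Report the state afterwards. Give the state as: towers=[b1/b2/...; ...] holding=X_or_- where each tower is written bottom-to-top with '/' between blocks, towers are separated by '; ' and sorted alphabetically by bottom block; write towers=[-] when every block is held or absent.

towers=[C; D/E/A; F; G/B; H] holding=-

before: towers=[C; D/E/A; F; G/B; H] holding=-
pre[stack(H, E)]: holding(H) ✗, clear(E) ✗, H≠E ✓
holding(H), clear(E) unmet → stack(H, E) is a no-op
after:  towers=[C; D/E/A; F; G/B; H] holding=-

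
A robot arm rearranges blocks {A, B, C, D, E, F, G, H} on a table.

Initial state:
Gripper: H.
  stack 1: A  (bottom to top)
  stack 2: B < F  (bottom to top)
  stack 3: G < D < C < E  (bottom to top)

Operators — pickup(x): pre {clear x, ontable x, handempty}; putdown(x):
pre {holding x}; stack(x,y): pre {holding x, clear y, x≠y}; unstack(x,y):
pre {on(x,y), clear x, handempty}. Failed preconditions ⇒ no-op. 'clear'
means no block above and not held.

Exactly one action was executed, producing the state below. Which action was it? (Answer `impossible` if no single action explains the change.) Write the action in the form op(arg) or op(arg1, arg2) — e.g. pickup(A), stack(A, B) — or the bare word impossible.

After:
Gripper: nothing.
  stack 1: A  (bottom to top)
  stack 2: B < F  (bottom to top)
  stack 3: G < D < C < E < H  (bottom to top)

target: towers=[A; B/F; G/D/C/E/H] holding=-
        putdown(H) → towers=[A; B/F; G/D/C/E; H] holding=-
       stack(H, A) → towers=[A/H; B/F; G/D/C/E] holding=-
       stack(H, E) → towers=[A; B/F; G/D/C/E/H] holding=-  ← match
       stack(H, F) → towers=[A; B/F/H; G/D/C/E] holding=-

stack(H, E)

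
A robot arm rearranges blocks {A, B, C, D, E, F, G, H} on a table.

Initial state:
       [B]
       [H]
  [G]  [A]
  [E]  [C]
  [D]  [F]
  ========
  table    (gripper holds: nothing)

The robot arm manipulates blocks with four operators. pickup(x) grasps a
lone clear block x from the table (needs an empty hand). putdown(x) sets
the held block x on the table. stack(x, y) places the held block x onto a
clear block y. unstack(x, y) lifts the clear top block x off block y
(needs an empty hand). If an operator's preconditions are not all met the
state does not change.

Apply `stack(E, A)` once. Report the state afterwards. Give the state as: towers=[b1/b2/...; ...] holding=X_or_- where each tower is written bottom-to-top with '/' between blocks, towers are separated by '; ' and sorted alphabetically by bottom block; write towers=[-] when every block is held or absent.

towers=[D/E/G; F/C/A/H/B] holding=-

before: towers=[D/E/G; F/C/A/H/B] holding=-
pre[stack(E, A)]: holding(E) ✗, clear(A) ✗, E≠A ✓
holding(E), clear(A) unmet → stack(E, A) is a no-op
after:  towers=[D/E/G; F/C/A/H/B] holding=-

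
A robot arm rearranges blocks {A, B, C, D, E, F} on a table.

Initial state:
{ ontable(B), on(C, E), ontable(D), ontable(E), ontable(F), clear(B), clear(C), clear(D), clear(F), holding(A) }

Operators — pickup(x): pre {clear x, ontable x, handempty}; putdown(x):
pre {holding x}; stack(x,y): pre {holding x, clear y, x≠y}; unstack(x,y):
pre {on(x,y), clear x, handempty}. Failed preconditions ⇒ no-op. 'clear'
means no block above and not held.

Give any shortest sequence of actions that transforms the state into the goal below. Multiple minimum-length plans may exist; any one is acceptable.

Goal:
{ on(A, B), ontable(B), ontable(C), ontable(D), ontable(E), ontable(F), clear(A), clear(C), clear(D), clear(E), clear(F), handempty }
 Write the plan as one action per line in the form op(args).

step 1 (stack(A, B)): towers=[B/A; D; E/C; F] holding=-
step 2 (unstack(C, E)): towers=[B/A; D; E; F] holding=C
step 3 (putdown(C)): towers=[B/A; C; D; E; F] holding=-
goal check: towers=[B/A; C; D; E; F] holding=- — reached (length 3, optimal by BFS)

stack(A, B)
unstack(C, E)
putdown(C)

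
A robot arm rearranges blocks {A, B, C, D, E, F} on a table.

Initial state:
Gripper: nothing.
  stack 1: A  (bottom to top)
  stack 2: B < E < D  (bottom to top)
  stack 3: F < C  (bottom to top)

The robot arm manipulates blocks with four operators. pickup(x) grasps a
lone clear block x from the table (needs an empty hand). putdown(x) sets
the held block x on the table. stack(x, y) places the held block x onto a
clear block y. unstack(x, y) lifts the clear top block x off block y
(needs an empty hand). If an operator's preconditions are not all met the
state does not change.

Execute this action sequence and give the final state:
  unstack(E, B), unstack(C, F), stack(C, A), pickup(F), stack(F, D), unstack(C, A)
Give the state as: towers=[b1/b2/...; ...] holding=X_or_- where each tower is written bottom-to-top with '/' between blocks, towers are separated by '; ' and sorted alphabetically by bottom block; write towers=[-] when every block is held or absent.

towers=[A; B/E/D/F] holding=C

step 1 (unstack(E, B)) [no-op]: towers=[A; B/E/D; F/C] holding=-
step 2 (unstack(C, F)): towers=[A; B/E/D; F] holding=C
step 3 (stack(C, A)): towers=[A/C; B/E/D; F] holding=-
step 4 (pickup(F)): towers=[A/C; B/E/D] holding=F
step 5 (stack(F, D)): towers=[A/C; B/E/D/F] holding=-
step 6 (unstack(C, A)): towers=[A; B/E/D/F] holding=C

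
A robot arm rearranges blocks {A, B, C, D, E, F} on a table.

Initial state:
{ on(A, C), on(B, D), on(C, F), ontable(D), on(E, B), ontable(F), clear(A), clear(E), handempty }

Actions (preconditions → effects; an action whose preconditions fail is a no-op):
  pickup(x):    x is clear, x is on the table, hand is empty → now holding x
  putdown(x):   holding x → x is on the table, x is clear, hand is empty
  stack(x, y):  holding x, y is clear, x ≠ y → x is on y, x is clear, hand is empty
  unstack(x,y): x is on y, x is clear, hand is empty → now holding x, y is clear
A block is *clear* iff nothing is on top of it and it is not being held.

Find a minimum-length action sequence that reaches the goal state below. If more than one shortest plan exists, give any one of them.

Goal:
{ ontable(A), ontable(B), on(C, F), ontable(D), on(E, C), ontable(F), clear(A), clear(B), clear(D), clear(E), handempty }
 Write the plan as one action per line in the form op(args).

step 1 (unstack(A, C)): towers=[D/B/E; F/C] holding=A
step 2 (putdown(A)): towers=[A; D/B/E; F/C] holding=-
step 3 (unstack(E, B)): towers=[A; D/B; F/C] holding=E
step 4 (stack(E, C)): towers=[A; D/B; F/C/E] holding=-
step 5 (unstack(B, D)): towers=[A; D; F/C/E] holding=B
step 6 (putdown(B)): towers=[A; B; D; F/C/E] holding=-
goal check: towers=[A; B; D; F/C/E] holding=- — reached (length 6, optimal by BFS)

unstack(A, C)
putdown(A)
unstack(E, B)
stack(E, C)
unstack(B, D)
putdown(B)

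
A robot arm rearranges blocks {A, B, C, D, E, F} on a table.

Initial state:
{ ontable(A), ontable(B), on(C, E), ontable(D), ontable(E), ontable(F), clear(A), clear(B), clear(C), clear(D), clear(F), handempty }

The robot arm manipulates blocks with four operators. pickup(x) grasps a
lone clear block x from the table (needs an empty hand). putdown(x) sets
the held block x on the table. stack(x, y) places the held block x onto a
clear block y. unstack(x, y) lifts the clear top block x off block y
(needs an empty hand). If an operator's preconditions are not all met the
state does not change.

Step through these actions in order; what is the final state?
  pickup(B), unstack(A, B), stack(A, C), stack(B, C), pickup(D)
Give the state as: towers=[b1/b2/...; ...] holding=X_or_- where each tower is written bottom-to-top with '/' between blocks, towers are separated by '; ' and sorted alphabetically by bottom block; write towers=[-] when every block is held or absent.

step 1 (pickup(B)): towers=[A; D; E/C; F] holding=B
step 2 (unstack(A, B)) [no-op]: towers=[A; D; E/C; F] holding=B
step 3 (stack(A, C)) [no-op]: towers=[A; D; E/C; F] holding=B
step 4 (stack(B, C)): towers=[A; D; E/C/B; F] holding=-
step 5 (pickup(D)): towers=[A; E/C/B; F] holding=D

towers=[A; E/C/B; F] holding=D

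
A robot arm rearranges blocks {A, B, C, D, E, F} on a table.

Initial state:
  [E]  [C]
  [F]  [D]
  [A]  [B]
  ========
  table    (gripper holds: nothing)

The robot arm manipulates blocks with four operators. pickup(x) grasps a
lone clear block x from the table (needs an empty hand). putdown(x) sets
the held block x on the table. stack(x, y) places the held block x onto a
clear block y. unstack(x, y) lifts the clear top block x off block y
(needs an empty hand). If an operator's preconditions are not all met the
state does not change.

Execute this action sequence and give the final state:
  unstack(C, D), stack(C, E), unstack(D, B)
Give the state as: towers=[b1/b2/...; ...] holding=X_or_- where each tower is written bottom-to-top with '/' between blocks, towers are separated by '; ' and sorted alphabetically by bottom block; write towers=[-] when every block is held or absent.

towers=[A/F/E/C; B] holding=D

step 1 (unstack(C, D)): towers=[A/F/E; B/D] holding=C
step 2 (stack(C, E)): towers=[A/F/E/C; B/D] holding=-
step 3 (unstack(D, B)): towers=[A/F/E/C; B] holding=D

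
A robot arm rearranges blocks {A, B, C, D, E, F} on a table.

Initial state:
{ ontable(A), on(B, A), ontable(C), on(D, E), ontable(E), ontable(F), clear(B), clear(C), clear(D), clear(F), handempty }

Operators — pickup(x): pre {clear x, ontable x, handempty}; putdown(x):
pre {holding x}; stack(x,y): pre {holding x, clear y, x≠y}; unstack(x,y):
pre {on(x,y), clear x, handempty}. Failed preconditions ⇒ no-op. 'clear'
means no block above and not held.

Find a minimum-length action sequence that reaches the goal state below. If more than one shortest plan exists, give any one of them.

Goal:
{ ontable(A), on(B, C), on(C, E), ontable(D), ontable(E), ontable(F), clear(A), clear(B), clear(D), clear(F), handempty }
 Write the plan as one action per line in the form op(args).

step 1 (unstack(D, E)): towers=[A/B; C; E; F] holding=D
step 2 (putdown(D)): towers=[A/B; C; D; E; F] holding=-
step 3 (pickup(C)): towers=[A/B; D; E; F] holding=C
step 4 (stack(C, E)): towers=[A/B; D; E/C; F] holding=-
step 5 (unstack(B, A)): towers=[A; D; E/C; F] holding=B
step 6 (stack(B, C)): towers=[A; D; E/C/B; F] holding=-
goal check: towers=[A; D; E/C/B; F] holding=- — reached (length 6, optimal by BFS)

unstack(D, E)
putdown(D)
pickup(C)
stack(C, E)
unstack(B, A)
stack(B, C)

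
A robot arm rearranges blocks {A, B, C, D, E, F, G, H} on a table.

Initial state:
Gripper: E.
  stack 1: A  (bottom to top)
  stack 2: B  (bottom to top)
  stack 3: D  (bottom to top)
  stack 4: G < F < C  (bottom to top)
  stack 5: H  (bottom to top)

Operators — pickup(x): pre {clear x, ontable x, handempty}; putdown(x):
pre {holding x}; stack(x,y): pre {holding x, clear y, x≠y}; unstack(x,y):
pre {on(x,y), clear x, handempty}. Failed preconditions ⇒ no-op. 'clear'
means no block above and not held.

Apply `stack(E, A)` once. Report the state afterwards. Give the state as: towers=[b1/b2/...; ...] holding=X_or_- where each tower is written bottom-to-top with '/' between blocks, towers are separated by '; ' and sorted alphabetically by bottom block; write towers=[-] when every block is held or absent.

towers=[A/E; B; D; G/F/C; H] holding=-

before: towers=[A; B; D; G/F/C; H] holding=E
pre[stack(E, A)]: holding(E) ok, clear(A) ok, E≠A ok
all met → apply stack(E, A)
after:  towers=[A/E; B; D; G/F/C; H] holding=-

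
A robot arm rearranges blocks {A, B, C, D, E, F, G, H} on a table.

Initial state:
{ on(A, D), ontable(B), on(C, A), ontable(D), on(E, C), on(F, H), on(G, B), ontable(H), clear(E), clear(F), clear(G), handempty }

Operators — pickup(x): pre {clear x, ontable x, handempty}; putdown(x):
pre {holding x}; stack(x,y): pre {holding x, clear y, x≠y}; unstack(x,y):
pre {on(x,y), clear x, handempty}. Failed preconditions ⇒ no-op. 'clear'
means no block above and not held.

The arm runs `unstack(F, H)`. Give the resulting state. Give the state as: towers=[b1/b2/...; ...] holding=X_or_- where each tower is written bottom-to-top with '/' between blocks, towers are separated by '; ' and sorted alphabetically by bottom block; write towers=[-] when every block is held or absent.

before: towers=[B/G; D/A/C/E; H/F] holding=-
pre[unstack(F, H)]: on(F,H) ok, clear(F) ok, handempty ok
all met → apply unstack(F, H)
after:  towers=[B/G; D/A/C/E; H] holding=F

towers=[B/G; D/A/C/E; H] holding=F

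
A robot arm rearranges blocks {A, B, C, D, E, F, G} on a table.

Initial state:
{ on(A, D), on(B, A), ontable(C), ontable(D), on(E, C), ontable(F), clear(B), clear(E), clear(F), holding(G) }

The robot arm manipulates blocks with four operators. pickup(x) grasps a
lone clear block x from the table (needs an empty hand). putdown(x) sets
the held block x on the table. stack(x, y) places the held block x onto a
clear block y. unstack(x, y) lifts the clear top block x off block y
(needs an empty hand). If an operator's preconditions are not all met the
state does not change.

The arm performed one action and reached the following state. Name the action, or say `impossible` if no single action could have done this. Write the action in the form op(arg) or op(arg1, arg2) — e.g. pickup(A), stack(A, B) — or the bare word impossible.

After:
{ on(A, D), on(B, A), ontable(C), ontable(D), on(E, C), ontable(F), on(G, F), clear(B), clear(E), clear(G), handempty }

target: towers=[C/E; D/A/B; F/G] holding=-
        putdown(G) → towers=[C/E; D/A/B; F; G] holding=-
       stack(G, B) → towers=[C/E; D/A/B/G; F] holding=-
       stack(G, F) → towers=[C/E; D/A/B; F/G] holding=-  ← match
       stack(G, E) → towers=[C/E/G; D/A/B; F] holding=-

stack(G, F)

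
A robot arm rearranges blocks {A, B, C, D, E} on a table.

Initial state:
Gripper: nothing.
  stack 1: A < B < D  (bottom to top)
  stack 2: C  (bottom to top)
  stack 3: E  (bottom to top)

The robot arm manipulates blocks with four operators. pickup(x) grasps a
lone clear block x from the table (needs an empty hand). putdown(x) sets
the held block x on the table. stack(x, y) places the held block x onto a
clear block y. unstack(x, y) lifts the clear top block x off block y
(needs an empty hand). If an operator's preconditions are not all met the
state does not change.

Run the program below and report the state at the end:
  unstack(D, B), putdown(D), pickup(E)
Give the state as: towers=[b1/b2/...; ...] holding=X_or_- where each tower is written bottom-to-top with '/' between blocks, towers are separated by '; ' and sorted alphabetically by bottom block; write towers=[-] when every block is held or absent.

towers=[A/B; C; D] holding=E

step 1 (unstack(D, B)): towers=[A/B; C; E] holding=D
step 2 (putdown(D)): towers=[A/B; C; D; E] holding=-
step 3 (pickup(E)): towers=[A/B; C; D] holding=E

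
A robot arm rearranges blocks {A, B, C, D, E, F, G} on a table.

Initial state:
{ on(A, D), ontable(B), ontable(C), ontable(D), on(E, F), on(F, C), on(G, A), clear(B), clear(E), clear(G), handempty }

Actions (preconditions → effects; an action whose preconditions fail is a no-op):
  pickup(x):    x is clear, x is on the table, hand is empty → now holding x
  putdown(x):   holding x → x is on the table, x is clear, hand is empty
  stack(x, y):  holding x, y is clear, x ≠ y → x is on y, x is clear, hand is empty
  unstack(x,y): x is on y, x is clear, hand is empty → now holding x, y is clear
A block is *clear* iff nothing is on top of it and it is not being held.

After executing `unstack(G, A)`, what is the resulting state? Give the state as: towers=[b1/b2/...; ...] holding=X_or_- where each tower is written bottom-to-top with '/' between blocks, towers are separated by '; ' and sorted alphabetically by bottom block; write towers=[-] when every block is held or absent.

before: towers=[B; C/F/E; D/A/G] holding=-
pre[unstack(G, A)]: on(G,A) ok, clear(G) ok, handempty ok
all met → apply unstack(G, A)
after:  towers=[B; C/F/E; D/A] holding=G

towers=[B; C/F/E; D/A] holding=G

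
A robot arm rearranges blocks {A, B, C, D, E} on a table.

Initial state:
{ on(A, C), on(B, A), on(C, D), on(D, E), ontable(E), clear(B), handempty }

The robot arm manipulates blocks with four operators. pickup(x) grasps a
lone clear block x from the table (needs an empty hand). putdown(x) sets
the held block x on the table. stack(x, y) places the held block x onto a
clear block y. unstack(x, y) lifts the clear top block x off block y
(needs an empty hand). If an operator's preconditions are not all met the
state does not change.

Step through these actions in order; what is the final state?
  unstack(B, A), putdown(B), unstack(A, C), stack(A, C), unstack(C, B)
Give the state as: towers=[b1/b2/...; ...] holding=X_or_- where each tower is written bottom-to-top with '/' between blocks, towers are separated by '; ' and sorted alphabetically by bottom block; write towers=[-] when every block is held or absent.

towers=[B; E/D/C/A] holding=-

step 1 (unstack(B, A)): towers=[E/D/C/A] holding=B
step 2 (putdown(B)): towers=[B; E/D/C/A] holding=-
step 3 (unstack(A, C)): towers=[B; E/D/C] holding=A
step 4 (stack(A, C)): towers=[B; E/D/C/A] holding=-
step 5 (unstack(C, B)) [no-op]: towers=[B; E/D/C/A] holding=-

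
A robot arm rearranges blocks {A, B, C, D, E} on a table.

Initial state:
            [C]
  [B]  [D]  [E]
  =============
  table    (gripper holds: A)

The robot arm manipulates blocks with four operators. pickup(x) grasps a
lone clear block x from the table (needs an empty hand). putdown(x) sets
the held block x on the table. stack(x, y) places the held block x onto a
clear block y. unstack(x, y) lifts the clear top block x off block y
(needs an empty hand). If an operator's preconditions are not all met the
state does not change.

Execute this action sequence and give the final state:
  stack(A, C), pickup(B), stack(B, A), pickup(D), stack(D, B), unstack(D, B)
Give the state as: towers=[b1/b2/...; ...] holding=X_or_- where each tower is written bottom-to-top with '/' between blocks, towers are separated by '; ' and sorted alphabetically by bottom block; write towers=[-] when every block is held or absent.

towers=[E/C/A/B] holding=D

step 1 (stack(A, C)): towers=[B; D; E/C/A] holding=-
step 2 (pickup(B)): towers=[D; E/C/A] holding=B
step 3 (stack(B, A)): towers=[D; E/C/A/B] holding=-
step 4 (pickup(D)): towers=[E/C/A/B] holding=D
step 5 (stack(D, B)): towers=[E/C/A/B/D] holding=-
step 6 (unstack(D, B)): towers=[E/C/A/B] holding=D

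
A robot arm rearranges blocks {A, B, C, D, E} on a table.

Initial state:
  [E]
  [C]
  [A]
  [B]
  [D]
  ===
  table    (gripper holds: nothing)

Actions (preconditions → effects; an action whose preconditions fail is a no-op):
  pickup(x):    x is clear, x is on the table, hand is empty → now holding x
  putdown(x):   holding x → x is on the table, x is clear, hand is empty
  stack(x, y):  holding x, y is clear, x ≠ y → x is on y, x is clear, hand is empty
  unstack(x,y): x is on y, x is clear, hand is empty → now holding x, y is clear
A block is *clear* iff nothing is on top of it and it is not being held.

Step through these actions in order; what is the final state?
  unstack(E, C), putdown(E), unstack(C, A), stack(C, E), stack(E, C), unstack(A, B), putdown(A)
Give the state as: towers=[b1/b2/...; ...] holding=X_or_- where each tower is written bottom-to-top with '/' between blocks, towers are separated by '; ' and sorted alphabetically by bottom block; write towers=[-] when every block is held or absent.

towers=[A; D/B; E/C] holding=-

step 1 (unstack(E, C)): towers=[D/B/A/C] holding=E
step 2 (putdown(E)): towers=[D/B/A/C; E] holding=-
step 3 (unstack(C, A)): towers=[D/B/A; E] holding=C
step 4 (stack(C, E)): towers=[D/B/A; E/C] holding=-
step 5 (stack(E, C)) [no-op]: towers=[D/B/A; E/C] holding=-
step 6 (unstack(A, B)): towers=[D/B; E/C] holding=A
step 7 (putdown(A)): towers=[A; D/B; E/C] holding=-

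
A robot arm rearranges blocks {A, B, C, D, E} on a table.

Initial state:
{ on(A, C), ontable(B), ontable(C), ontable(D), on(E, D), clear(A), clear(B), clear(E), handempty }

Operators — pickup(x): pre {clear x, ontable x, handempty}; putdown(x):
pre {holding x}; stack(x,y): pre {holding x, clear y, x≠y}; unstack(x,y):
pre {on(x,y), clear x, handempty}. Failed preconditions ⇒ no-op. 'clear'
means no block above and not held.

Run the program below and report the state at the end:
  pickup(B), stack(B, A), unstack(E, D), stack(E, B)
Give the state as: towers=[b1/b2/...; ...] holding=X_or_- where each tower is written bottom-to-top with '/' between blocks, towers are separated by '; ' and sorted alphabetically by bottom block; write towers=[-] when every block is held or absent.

towers=[C/A/B/E; D] holding=-

step 1 (pickup(B)): towers=[C/A; D/E] holding=B
step 2 (stack(B, A)): towers=[C/A/B; D/E] holding=-
step 3 (unstack(E, D)): towers=[C/A/B; D] holding=E
step 4 (stack(E, B)): towers=[C/A/B/E; D] holding=-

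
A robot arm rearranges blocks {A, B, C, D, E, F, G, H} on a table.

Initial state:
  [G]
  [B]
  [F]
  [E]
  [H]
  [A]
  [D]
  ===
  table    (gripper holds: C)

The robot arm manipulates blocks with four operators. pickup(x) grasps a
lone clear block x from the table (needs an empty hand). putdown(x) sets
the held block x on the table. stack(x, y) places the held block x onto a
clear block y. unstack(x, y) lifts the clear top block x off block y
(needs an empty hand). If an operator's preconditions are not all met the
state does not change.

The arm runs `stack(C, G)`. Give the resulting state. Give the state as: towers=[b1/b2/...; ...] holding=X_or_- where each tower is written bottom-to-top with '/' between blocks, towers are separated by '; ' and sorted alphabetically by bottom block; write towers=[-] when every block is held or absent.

before: towers=[D/A/H/E/F/B/G] holding=C
pre[stack(C, G)]: holding(C) yes, clear(G) yes, C≠G yes
all met → apply stack(C, G)
after:  towers=[D/A/H/E/F/B/G/C] holding=-

towers=[D/A/H/E/F/B/G/C] holding=-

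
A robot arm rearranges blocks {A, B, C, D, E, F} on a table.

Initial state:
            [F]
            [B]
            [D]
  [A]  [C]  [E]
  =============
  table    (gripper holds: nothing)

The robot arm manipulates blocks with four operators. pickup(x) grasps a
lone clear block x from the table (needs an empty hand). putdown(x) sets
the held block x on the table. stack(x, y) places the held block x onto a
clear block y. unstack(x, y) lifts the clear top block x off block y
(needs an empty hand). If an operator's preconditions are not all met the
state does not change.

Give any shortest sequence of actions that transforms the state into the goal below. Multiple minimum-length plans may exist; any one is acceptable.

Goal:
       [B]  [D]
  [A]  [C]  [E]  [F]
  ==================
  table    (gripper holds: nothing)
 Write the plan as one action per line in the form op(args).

unstack(F, B)
putdown(F)
unstack(B, D)
stack(B, C)

step 1 (unstack(F, B)): towers=[A; C; E/D/B] holding=F
step 2 (putdown(F)): towers=[A; C; E/D/B; F] holding=-
step 3 (unstack(B, D)): towers=[A; C; E/D; F] holding=B
step 4 (stack(B, C)): towers=[A; C/B; E/D; F] holding=-
goal check: towers=[A; C/B; E/D; F] holding=- — reached (length 4, optimal by BFS)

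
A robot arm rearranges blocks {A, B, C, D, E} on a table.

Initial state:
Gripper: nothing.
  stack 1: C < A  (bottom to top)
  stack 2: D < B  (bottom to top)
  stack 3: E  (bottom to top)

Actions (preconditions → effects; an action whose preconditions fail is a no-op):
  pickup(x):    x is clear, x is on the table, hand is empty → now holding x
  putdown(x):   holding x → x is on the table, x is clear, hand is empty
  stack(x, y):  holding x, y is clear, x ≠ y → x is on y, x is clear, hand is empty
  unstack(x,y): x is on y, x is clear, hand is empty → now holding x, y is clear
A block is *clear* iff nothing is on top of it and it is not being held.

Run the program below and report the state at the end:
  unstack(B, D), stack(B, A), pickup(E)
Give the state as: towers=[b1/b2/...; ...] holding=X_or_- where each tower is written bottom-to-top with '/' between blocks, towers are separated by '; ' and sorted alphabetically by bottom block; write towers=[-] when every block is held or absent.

towers=[C/A/B; D] holding=E

step 1 (unstack(B, D)): towers=[C/A; D; E] holding=B
step 2 (stack(B, A)): towers=[C/A/B; D; E] holding=-
step 3 (pickup(E)): towers=[C/A/B; D] holding=E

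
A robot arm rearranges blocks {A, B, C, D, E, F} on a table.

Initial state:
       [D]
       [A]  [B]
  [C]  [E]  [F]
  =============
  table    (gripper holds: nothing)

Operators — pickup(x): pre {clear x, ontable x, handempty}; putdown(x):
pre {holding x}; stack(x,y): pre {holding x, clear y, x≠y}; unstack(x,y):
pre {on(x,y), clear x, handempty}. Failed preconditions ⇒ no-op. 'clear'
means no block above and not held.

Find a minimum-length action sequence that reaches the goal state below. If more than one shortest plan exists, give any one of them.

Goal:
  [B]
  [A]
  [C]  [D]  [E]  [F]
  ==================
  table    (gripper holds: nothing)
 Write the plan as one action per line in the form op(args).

unstack(D, A)
putdown(D)
unstack(A, E)
stack(A, C)
unstack(B, F)
stack(B, A)

step 1 (unstack(D, A)): towers=[C; E/A; F/B] holding=D
step 2 (putdown(D)): towers=[C; D; E/A; F/B] holding=-
step 3 (unstack(A, E)): towers=[C; D; E; F/B] holding=A
step 4 (stack(A, C)): towers=[C/A; D; E; F/B] holding=-
step 5 (unstack(B, F)): towers=[C/A; D; E; F] holding=B
step 6 (stack(B, A)): towers=[C/A/B; D; E; F] holding=-
goal check: towers=[C/A/B; D; E; F] holding=- — reached (length 6, optimal by BFS)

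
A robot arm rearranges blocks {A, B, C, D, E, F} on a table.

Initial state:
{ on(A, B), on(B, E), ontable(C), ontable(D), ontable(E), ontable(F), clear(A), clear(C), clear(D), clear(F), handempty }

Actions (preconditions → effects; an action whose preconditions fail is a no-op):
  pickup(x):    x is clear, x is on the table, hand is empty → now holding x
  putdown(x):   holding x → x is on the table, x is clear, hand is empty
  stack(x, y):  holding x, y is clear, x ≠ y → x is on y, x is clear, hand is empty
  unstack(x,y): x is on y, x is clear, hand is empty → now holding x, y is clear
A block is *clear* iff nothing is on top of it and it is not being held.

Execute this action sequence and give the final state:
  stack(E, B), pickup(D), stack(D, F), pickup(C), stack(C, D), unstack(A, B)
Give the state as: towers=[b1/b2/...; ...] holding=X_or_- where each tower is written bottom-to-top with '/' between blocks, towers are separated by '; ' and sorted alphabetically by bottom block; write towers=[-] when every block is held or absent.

step 1 (stack(E, B)) [no-op]: towers=[C; D; E/B/A; F] holding=-
step 2 (pickup(D)): towers=[C; E/B/A; F] holding=D
step 3 (stack(D, F)): towers=[C; E/B/A; F/D] holding=-
step 4 (pickup(C)): towers=[E/B/A; F/D] holding=C
step 5 (stack(C, D)): towers=[E/B/A; F/D/C] holding=-
step 6 (unstack(A, B)): towers=[E/B; F/D/C] holding=A

towers=[E/B; F/D/C] holding=A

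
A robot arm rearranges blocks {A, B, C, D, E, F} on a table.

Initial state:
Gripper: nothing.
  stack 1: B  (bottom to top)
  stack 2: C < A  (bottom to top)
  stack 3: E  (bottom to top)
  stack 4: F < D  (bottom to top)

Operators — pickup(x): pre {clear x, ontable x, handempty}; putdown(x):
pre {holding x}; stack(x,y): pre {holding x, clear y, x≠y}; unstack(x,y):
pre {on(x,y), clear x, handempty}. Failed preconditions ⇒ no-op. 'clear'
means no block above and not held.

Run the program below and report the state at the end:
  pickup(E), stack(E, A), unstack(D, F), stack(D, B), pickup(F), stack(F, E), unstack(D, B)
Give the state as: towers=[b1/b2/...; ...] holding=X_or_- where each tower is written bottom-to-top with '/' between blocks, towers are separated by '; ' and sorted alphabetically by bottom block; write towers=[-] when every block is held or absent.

step 1 (pickup(E)): towers=[B; C/A; F/D] holding=E
step 2 (stack(E, A)): towers=[B; C/A/E; F/D] holding=-
step 3 (unstack(D, F)): towers=[B; C/A/E; F] holding=D
step 4 (stack(D, B)): towers=[B/D; C/A/E; F] holding=-
step 5 (pickup(F)): towers=[B/D; C/A/E] holding=F
step 6 (stack(F, E)): towers=[B/D; C/A/E/F] holding=-
step 7 (unstack(D, B)): towers=[B; C/A/E/F] holding=D

towers=[B; C/A/E/F] holding=D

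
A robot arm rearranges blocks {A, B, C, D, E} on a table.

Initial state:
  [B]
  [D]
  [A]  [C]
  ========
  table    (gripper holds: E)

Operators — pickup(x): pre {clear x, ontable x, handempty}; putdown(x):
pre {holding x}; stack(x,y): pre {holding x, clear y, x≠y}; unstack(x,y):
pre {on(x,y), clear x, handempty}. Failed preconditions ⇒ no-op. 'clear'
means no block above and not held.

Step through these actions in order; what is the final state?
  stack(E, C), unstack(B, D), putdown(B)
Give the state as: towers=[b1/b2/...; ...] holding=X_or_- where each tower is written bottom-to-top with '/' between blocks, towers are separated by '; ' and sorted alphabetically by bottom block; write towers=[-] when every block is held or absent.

step 1 (stack(E, C)): towers=[A/D/B; C/E] holding=-
step 2 (unstack(B, D)): towers=[A/D; C/E] holding=B
step 3 (putdown(B)): towers=[A/D; B; C/E] holding=-

towers=[A/D; B; C/E] holding=-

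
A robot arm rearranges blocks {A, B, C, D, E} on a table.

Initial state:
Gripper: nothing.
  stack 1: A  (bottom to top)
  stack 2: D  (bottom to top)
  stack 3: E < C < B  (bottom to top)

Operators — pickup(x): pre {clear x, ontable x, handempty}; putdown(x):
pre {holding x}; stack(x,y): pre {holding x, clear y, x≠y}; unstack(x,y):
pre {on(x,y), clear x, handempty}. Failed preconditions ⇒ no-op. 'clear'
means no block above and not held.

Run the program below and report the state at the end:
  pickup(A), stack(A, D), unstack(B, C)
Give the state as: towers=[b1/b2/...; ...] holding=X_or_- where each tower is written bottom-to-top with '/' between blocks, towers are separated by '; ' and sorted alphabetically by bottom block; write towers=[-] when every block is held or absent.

step 1 (pickup(A)): towers=[D; E/C/B] holding=A
step 2 (stack(A, D)): towers=[D/A; E/C/B] holding=-
step 3 (unstack(B, C)): towers=[D/A; E/C] holding=B

towers=[D/A; E/C] holding=B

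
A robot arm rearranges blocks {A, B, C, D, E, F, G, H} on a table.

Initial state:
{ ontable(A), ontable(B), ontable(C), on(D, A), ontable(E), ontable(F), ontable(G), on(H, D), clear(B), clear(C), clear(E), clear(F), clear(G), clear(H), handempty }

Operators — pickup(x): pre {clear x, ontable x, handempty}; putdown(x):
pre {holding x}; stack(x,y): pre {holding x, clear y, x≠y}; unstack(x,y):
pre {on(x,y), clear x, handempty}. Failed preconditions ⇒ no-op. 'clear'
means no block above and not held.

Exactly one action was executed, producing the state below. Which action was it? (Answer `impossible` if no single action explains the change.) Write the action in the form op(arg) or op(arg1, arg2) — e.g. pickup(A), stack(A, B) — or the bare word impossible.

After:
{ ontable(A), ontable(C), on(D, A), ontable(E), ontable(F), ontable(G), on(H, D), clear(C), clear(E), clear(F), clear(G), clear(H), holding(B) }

pickup(B)

target: towers=[A/D/H; C; E; F; G] holding=B
         pickup(G) → towers=[A/D/H; B; C; E; F] holding=G
         pickup(E) → towers=[A/D/H; B; C; F; G] holding=E
     unstack(H, D) → towers=[A/D; B; C; E; F; G] holding=H
         pickup(B) → towers=[A/D/H; C; E; F; G] holding=B  ← match
         pickup(F) → towers=[A/D/H; B; C; E; G] holding=F
         pickup(C) → towers=[A/D/H; B; E; F; G] holding=C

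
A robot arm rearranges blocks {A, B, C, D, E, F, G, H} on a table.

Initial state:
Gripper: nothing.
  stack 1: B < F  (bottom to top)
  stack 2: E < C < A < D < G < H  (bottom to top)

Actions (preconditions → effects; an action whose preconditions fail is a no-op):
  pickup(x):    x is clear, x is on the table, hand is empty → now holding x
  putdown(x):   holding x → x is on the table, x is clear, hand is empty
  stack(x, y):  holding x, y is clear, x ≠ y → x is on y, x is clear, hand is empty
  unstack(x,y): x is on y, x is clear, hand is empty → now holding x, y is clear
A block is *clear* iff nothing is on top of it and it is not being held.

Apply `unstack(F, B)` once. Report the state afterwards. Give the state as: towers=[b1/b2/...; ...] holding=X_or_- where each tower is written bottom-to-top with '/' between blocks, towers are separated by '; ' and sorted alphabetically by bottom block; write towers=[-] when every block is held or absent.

towers=[B; E/C/A/D/G/H] holding=F

before: towers=[B/F; E/C/A/D/G/H] holding=-
pre[unstack(F, B)]: on(F,B) ✓, clear(F) ✓, handempty ✓
all met → apply unstack(F, B)
after:  towers=[B; E/C/A/D/G/H] holding=F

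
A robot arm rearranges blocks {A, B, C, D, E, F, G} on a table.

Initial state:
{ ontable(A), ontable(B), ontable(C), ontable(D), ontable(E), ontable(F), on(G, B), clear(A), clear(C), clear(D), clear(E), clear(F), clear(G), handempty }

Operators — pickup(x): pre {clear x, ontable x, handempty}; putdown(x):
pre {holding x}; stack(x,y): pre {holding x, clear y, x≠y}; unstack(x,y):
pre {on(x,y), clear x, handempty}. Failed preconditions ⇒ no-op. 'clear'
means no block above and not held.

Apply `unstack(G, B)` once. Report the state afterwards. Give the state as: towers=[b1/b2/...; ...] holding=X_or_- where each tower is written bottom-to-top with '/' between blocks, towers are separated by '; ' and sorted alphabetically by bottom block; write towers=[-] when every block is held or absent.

before: towers=[A; B/G; C; D; E; F] holding=-
pre[unstack(G, B)]: on(G,B) ✓, clear(G) ✓, handempty ✓
all met → apply unstack(G, B)
after:  towers=[A; B; C; D; E; F] holding=G

towers=[A; B; C; D; E; F] holding=G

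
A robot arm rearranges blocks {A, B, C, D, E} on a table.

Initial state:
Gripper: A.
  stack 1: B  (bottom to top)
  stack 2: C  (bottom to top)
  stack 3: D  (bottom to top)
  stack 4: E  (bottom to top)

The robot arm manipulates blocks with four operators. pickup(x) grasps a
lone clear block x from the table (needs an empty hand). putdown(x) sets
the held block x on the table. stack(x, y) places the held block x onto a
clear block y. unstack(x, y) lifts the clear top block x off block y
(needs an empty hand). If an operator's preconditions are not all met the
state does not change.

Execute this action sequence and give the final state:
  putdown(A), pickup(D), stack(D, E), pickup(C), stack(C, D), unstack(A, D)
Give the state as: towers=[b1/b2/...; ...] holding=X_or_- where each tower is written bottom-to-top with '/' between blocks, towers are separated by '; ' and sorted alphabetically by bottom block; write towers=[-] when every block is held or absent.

towers=[A; B; E/D/C] holding=-

step 1 (putdown(A)): towers=[A; B; C; D; E] holding=-
step 2 (pickup(D)): towers=[A; B; C; E] holding=D
step 3 (stack(D, E)): towers=[A; B; C; E/D] holding=-
step 4 (pickup(C)): towers=[A; B; E/D] holding=C
step 5 (stack(C, D)): towers=[A; B; E/D/C] holding=-
step 6 (unstack(A, D)) [no-op]: towers=[A; B; E/D/C] holding=-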